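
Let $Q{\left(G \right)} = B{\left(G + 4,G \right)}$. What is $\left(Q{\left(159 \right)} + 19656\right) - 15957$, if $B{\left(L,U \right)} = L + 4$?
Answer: $3866$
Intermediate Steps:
$B{\left(L,U \right)} = 4 + L$
$Q{\left(G \right)} = 8 + G$ ($Q{\left(G \right)} = 4 + \left(G + 4\right) = 4 + \left(4 + G\right) = 8 + G$)
$\left(Q{\left(159 \right)} + 19656\right) - 15957 = \left(\left(8 + 159\right) + 19656\right) - 15957 = \left(167 + 19656\right) - 15957 = 19823 - 15957 = 3866$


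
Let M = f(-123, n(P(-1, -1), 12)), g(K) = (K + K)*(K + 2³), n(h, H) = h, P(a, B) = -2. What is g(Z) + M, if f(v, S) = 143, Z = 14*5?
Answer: 11063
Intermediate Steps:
Z = 70
g(K) = 2*K*(8 + K) (g(K) = (2*K)*(K + 8) = (2*K)*(8 + K) = 2*K*(8 + K))
M = 143
g(Z) + M = 2*70*(8 + 70) + 143 = 2*70*78 + 143 = 10920 + 143 = 11063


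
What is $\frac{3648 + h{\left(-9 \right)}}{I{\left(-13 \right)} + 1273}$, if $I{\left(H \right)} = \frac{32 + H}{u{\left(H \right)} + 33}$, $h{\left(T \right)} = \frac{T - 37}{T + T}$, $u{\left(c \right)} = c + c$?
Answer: $\frac{45997}{16074} \approx 2.8616$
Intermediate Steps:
$u{\left(c \right)} = 2 c$
$h{\left(T \right)} = \frac{-37 + T}{2 T}$
$I{\left(H \right)} = \frac{32 + H}{33 + 2 H}$ ($I{\left(H \right)} = \frac{32 + H}{2 H + 33} = \frac{32 + H}{33 + 2 H}$)
$\frac{3648 + h{\left(-9 \right)}}{I{\left(-13 \right)} + 1273} = \frac{3648 + \frac{-37 - 9}{2 \left(-9\right)}}{\frac{32 - 13}{33 + 2 \left(-13\right)} + 1273} = \frac{3648 + \frac{1}{2} \left(- \frac{1}{9}\right) \left(-46\right)}{\frac{1}{33 - 26} \cdot 19 + 1273} = \frac{3648 + \frac{23}{9}}{\frac{1}{7} \cdot 19 + 1273} = \frac{32855}{9 \left(\frac{1}{7} \cdot 19 + 1273\right)} = \frac{32855}{9 \left(\frac{19}{7} + 1273\right)} = \frac{32855}{9 \cdot \frac{8930}{7}} = \frac{32855}{9} \cdot \frac{7}{8930} = \frac{45997}{16074}$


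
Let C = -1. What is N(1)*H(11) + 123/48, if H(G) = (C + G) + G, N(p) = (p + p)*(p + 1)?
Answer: 1385/16 ≈ 86.563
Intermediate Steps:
N(p) = 2*p*(1 + p) (N(p) = (2*p)*(1 + p) = 2*p*(1 + p))
H(G) = -1 + 2*G (H(G) = (-1 + G) + G = -1 + 2*G)
N(1)*H(11) + 123/48 = (2*1*(1 + 1))*(-1 + 2*11) + 123/48 = (2*1*2)*(-1 + 22) + 123*(1/48) = 4*21 + 41/16 = 84 + 41/16 = 1385/16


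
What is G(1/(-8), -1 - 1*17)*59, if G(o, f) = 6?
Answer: 354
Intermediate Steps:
G(1/(-8), -1 - 1*17)*59 = 6*59 = 354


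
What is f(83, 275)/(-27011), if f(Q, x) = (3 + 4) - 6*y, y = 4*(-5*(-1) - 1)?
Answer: 89/27011 ≈ 0.0032950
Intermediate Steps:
y = 16 (y = 4*(5 - 1) = 4*4 = 16)
f(Q, x) = -89 (f(Q, x) = (3 + 4) - 6*16 = 7 - 96 = -89)
f(83, 275)/(-27011) = -89/(-27011) = -89*(-1/27011) = 89/27011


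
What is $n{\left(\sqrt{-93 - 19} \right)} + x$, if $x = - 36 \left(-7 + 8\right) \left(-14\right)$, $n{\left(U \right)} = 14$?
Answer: $518$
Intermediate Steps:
$x = 504$ ($x = \left(-36\right) 1 \left(-14\right) = \left(-36\right) \left(-14\right) = 504$)
$n{\left(\sqrt{-93 - 19} \right)} + x = 14 + 504 = 518$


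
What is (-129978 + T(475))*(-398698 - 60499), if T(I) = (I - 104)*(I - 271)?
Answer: 24931641918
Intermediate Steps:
T(I) = (-271 + I)*(-104 + I) (T(I) = (-104 + I)*(-271 + I) = (-271 + I)*(-104 + I))
(-129978 + T(475))*(-398698 - 60499) = (-129978 + (28184 + 475² - 375*475))*(-398698 - 60499) = (-129978 + (28184 + 225625 - 178125))*(-459197) = (-129978 + 75684)*(-459197) = -54294*(-459197) = 24931641918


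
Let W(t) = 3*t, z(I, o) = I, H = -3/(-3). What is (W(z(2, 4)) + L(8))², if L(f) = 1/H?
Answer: 49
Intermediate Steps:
H = 1 (H = -3*(-⅓) = 1)
L(f) = 1 (L(f) = 1/1 = 1*1 = 1)
(W(z(2, 4)) + L(8))² = (3*2 + 1)² = (6 + 1)² = 7² = 49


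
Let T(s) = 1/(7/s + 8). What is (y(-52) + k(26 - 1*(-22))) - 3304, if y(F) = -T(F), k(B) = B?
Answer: -1331756/409 ≈ -3256.1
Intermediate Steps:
T(s) = 1/(8 + 7/s)
y(F) = -F/(7 + 8*F)
(y(-52) + k(26 - 1*(-22))) - 3304 = (-1*(-52)/(7 + 8*(-52)) + (26 - 1*(-22))) - 3304 = (-1*(-52)/(7 - 416) + (26 + 22)) - 3304 = (-1*(-52)/(-409) + 48) - 3304 = (-1*(-52)*(-1/409) + 48) - 3304 = (-52/409 + 48) - 3304 = 19580/409 - 3304 = -1331756/409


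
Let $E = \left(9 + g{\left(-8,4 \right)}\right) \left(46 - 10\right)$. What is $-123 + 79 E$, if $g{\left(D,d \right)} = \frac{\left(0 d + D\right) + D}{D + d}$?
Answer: $36849$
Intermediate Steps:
$g{\left(D,d \right)} = \frac{2 D}{D + d}$ ($g{\left(D,d \right)} = \frac{\left(0 + D\right) + D}{D + d} = \frac{D + D}{D + d} = \frac{2 D}{D + d}$)
$E = 468$ ($E = \left(9 + 2 \left(-8\right) \frac{1}{-8 + 4}\right) \left(46 - 10\right) = \left(9 + 2 \left(-8\right) \frac{1}{-4}\right) 36 = \left(9 + 2 \left(-8\right) \left(- \frac{1}{4}\right)\right) 36 = \left(9 + 4\right) 36 = 13 \cdot 36 = 468$)
$-123 + 79 E = -123 + 79 \cdot 468 = -123 + 36972 = 36849$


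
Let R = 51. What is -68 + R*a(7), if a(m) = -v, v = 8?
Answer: -476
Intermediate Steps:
a(m) = -8 (a(m) = -1*8 = -8)
-68 + R*a(7) = -68 + 51*(-8) = -68 - 408 = -476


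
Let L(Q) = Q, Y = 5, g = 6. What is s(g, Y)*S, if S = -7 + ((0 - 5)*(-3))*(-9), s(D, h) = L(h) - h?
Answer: 0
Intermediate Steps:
s(D, h) = 0 (s(D, h) = h - h = 0)
S = -142 (S = -7 - 5*(-3)*(-9) = -7 + 15*(-9) = -7 - 135 = -142)
s(g, Y)*S = 0*(-142) = 0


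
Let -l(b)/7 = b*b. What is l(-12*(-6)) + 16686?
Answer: -19602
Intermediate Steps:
l(b) = -7*b² (l(b) = -7*b*b = -7*b²)
l(-12*(-6)) + 16686 = -7*(-12*(-6))² + 16686 = -7*72² + 16686 = -7*5184 + 16686 = -36288 + 16686 = -19602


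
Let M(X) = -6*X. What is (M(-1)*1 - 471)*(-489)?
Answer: 227385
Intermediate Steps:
(M(-1)*1 - 471)*(-489) = (-6*(-1)*1 - 471)*(-489) = (6*1 - 471)*(-489) = (6 - 471)*(-489) = -465*(-489) = 227385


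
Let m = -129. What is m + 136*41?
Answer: 5447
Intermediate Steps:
m + 136*41 = -129 + 136*41 = -129 + 5576 = 5447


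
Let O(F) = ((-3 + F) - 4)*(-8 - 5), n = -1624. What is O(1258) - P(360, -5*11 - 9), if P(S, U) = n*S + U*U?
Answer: 564281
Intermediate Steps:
P(S, U) = U² - 1624*S (P(S, U) = -1624*S + U*U = -1624*S + U² = U² - 1624*S)
O(F) = 91 - 13*F (O(F) = (-7 + F)*(-13) = 91 - 13*F)
O(1258) - P(360, -5*11 - 9) = (91 - 13*1258) - ((-5*11 - 9)² - 1624*360) = (91 - 16354) - ((-55 - 9)² - 584640) = -16263 - ((-64)² - 584640) = -16263 - (4096 - 584640) = -16263 - 1*(-580544) = -16263 + 580544 = 564281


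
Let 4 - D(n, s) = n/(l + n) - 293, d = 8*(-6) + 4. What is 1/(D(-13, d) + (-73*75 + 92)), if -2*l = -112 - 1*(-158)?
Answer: -36/183109 ≈ -0.00019660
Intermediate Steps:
l = -23 (l = -(-112 - 1*(-158))/2 = -(-112 + 158)/2 = -1/2*46 = -23)
d = -44 (d = -48 + 4 = -44)
D(n, s) = 297 - n/(-23 + n) (D(n, s) = 4 - (n/(-23 + n) - 293) = 4 - (-293 + n/(-23 + n)) = 4 + (293 - n/(-23 + n)) = 297 - n/(-23 + n))
1/(D(-13, d) + (-73*75 + 92)) = 1/((-6831 + 296*(-13))/(-23 - 13) + (-73*75 + 92)) = 1/((-6831 - 3848)/(-36) + (-5475 + 92)) = 1/(-1/36*(-10679) - 5383) = 1/(10679/36 - 5383) = 1/(-183109/36) = -36/183109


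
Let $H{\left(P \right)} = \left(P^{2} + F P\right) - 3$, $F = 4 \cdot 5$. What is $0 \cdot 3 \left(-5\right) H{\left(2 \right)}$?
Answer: $0$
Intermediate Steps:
$F = 20$
$H{\left(P \right)} = -3 + P^{2} + 20 P$ ($H{\left(P \right)} = \left(P^{2} + 20 P\right) - 3 = -3 + P^{2} + 20 P$)
$0 \cdot 3 \left(-5\right) H{\left(2 \right)} = 0 \cdot 3 \left(-5\right) \left(-3 + 2^{2} + 20 \cdot 2\right) = 0 \left(-5\right) \left(-3 + 4 + 40\right) = 0 \cdot 41 = 0$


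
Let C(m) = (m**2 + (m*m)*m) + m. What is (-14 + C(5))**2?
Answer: 19881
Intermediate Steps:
C(m) = m + m**2 + m**3 (C(m) = (m**2 + m**2*m) + m = (m**2 + m**3) + m = m + m**2 + m**3)
(-14 + C(5))**2 = (-14 + 5*(1 + 5 + 5**2))**2 = (-14 + 5*(1 + 5 + 25))**2 = (-14 + 5*31)**2 = (-14 + 155)**2 = 141**2 = 19881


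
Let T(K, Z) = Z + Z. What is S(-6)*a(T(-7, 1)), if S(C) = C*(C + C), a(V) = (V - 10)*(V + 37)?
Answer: -22464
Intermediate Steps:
T(K, Z) = 2*Z
a(V) = (-10 + V)*(37 + V)
S(C) = 2*C**2 (S(C) = C*(2*C) = 2*C**2)
S(-6)*a(T(-7, 1)) = (2*(-6)**2)*(-370 + (2*1)**2 + 27*(2*1)) = (2*36)*(-370 + 2**2 + 27*2) = 72*(-370 + 4 + 54) = 72*(-312) = -22464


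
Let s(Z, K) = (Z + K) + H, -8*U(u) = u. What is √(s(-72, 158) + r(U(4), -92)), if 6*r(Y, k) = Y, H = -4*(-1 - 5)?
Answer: √3957/6 ≈ 10.484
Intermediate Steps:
H = 24 (H = -4*(-6) = 24)
U(u) = -u/8
r(Y, k) = Y/6
s(Z, K) = 24 + K + Z (s(Z, K) = (Z + K) + 24 = (K + Z) + 24 = 24 + K + Z)
√(s(-72, 158) + r(U(4), -92)) = √((24 + 158 - 72) + (-⅛*4)/6) = √(110 + (⅙)*(-½)) = √(110 - 1/12) = √(1319/12) = √3957/6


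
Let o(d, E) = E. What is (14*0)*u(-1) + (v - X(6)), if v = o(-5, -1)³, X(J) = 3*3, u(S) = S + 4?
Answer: -10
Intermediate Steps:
u(S) = 4 + S
X(J) = 9
v = -1 (v = (-1)³ = -1)
(14*0)*u(-1) + (v - X(6)) = (14*0)*(4 - 1) + (-1 - 1*9) = 0*3 + (-1 - 9) = 0 - 10 = -10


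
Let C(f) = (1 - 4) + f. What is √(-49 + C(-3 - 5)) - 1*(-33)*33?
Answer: 1089 + 2*I*√15 ≈ 1089.0 + 7.746*I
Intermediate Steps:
C(f) = -3 + f
√(-49 + C(-3 - 5)) - 1*(-33)*33 = √(-49 + (-3 + (-3 - 5))) - 1*(-33)*33 = √(-49 + (-3 - 8)) + 33*33 = √(-49 - 11) + 1089 = √(-60) + 1089 = 2*I*√15 + 1089 = 1089 + 2*I*√15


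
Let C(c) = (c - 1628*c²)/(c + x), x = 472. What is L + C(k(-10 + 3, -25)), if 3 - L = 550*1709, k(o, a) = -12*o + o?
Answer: -2872586/3 ≈ -9.5753e+5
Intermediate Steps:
k(o, a) = -11*o
C(c) = (c - 1628*c²)/(472 + c) (C(c) = (c - 1628*c²)/(c + 472) = (c - 1628*c²)/(472 + c))
L = -939947 (L = 3 - 550*1709 = 3 - 1*939950 = 3 - 939950 = -939947)
L + C(k(-10 + 3, -25)) = -939947 + (-11*(-10 + 3))*(1 - (-17908)*(-10 + 3))/(472 - 11*(-10 + 3)) = -939947 + (-11*(-7))*(1 - (-17908)*(-7))/(472 - 11*(-7)) = -939947 + 77*(1 - 1628*77)/(472 + 77) = -939947 + 77*(1 - 125356)/549 = -939947 + 77*(1/549)*(-125355) = -939947 - 52745/3 = -2872586/3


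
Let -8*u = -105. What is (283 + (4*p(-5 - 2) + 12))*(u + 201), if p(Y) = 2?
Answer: 519039/8 ≈ 64880.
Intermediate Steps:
u = 105/8 (u = -⅛*(-105) = 105/8 ≈ 13.125)
(283 + (4*p(-5 - 2) + 12))*(u + 201) = (283 + (4*2 + 12))*(105/8 + 201) = (283 + (8 + 12))*(1713/8) = (283 + 20)*(1713/8) = 303*(1713/8) = 519039/8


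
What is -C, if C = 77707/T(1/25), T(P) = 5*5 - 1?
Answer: -77707/24 ≈ -3237.8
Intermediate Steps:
T(P) = 24 (T(P) = 25 - 1 = 24)
C = 77707/24 ≈ 3237.8
-C = -1*77707/24 = -77707/24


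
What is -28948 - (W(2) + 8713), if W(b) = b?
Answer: -37663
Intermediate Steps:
-28948 - (W(2) + 8713) = -28948 - (2 + 8713) = -28948 - 1*8715 = -28948 - 8715 = -37663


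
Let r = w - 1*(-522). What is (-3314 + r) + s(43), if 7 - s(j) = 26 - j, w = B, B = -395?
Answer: -3163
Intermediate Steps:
w = -395
s(j) = -19 + j (s(j) = 7 - (26 - j) = 7 + (-26 + j) = -19 + j)
r = 127 (r = -395 - 1*(-522) = -395 + 522 = 127)
(-3314 + r) + s(43) = (-3314 + 127) + (-19 + 43) = -3187 + 24 = -3163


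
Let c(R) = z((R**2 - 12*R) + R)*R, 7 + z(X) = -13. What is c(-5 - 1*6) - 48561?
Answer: -48341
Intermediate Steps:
z(X) = -20 (z(X) = -7 - 13 = -20)
c(R) = -20*R
c(-5 - 1*6) - 48561 = -20*(-5 - 1*6) - 48561 = -20*(-5 - 6) - 48561 = -20*(-11) - 48561 = 220 - 48561 = -48341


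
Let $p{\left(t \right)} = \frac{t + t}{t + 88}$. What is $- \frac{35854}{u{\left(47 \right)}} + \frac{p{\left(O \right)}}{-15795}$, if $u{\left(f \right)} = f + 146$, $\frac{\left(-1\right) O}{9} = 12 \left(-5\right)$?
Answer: $- \frac{658602512}{3545217} \approx -185.77$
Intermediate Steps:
$O = 540$ ($O = - 9 \cdot 12 \left(-5\right) = \left(-9\right) \left(-60\right) = 540$)
$u{\left(f \right)} = 146 + f$
$p{\left(t \right)} = \frac{2 t}{88 + t}$
$- \frac{35854}{u{\left(47 \right)}} + \frac{p{\left(O \right)}}{-15795} = - \frac{35854}{146 + 47} + \frac{2 \cdot 540 \frac{1}{88 + 540}}{-15795} = - \frac{35854}{193} + 2 \cdot 540 \cdot \frac{1}{628} \left(- \frac{1}{15795}\right) = \left(-35854\right) \frac{1}{193} + 2 \cdot 540 \cdot \frac{1}{628} \left(- \frac{1}{15795}\right) = - \frac{35854}{193} + \frac{270}{157} \left(- \frac{1}{15795}\right) = - \frac{35854}{193} - \frac{2}{18369} = - \frac{658602512}{3545217}$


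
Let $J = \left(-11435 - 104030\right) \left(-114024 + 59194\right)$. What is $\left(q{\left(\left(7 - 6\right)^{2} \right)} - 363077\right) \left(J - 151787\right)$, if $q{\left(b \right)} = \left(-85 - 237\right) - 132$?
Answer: $-2301439932869553$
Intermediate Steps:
$q{\left(b \right)} = -454$ ($q{\left(b \right)} = -322 - 132 = -454$)
$J = 6330945950$ ($J = \left(-115465\right) \left(-54830\right) = 6330945950$)
$\left(q{\left(\left(7 - 6\right)^{2} \right)} - 363077\right) \left(J - 151787\right) = \left(-454 - 363077\right) \left(6330945950 - 151787\right) = \left(-363531\right) 6330794163 = -2301439932869553$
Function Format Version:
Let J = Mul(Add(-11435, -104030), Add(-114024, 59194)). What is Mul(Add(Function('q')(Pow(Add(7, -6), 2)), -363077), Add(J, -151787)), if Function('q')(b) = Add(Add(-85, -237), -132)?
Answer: -2301439932869553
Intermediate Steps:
Function('q')(b) = -454 (Function('q')(b) = Add(-322, -132) = -454)
J = 6330945950 (J = Mul(-115465, -54830) = 6330945950)
Mul(Add(Function('q')(Pow(Add(7, -6), 2)), -363077), Add(J, -151787)) = Mul(Add(-454, -363077), Add(6330945950, -151787)) = Mul(-363531, 6330794163) = -2301439932869553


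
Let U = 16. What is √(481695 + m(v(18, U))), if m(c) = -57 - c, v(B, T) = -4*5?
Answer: √481658 ≈ 694.02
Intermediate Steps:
v(B, T) = -20
√(481695 + m(v(18, U))) = √(481695 + (-57 - 1*(-20))) = √(481695 + (-57 + 20)) = √(481695 - 37) = √481658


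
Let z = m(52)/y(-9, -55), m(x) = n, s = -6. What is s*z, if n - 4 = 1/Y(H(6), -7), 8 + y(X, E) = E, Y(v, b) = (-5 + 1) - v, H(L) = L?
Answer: 13/35 ≈ 0.37143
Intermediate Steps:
Y(v, b) = -4 - v
y(X, E) = -8 + E
n = 39/10 (n = 4 + 1/(-4 - 1*6) = 4 + 1/(-4 - 6) = 4 + 1/(-10) = 4 - ⅒ = 39/10 ≈ 3.9000)
m(x) = 39/10
z = -13/210 (z = 39/(10*(-8 - 55)) = (39/10)/(-63) = (39/10)*(-1/63) = -13/210 ≈ -0.061905)
s*z = -6*(-13/210) = 13/35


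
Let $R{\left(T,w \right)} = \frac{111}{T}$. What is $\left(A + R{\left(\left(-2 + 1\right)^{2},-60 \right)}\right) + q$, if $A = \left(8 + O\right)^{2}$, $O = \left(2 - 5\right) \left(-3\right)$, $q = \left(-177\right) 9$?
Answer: $-1193$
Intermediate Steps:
$q = -1593$
$O = 9$ ($O = \left(-3\right) \left(-3\right) = 9$)
$A = 289$ ($A = \left(8 + 9\right)^{2} = 17^{2} = 289$)
$\left(A + R{\left(\left(-2 + 1\right)^{2},-60 \right)}\right) + q = \left(289 + \frac{111}{\left(-2 + 1\right)^{2}}\right) - 1593 = \left(289 + \frac{111}{\left(-1\right)^{2}}\right) - 1593 = \left(289 + \frac{111}{1}\right) - 1593 = \left(289 + 111 \cdot 1\right) - 1593 = \left(289 + 111\right) - 1593 = 400 - 1593 = -1193$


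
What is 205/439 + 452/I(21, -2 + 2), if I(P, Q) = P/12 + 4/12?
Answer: 2386261/10975 ≈ 217.43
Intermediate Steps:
I(P, Q) = ⅓ + P/12 (I(P, Q) = P*(1/12) + 4*(1/12) = P/12 + ⅓ = ⅓ + P/12)
205/439 + 452/I(21, -2 + 2) = 205/439 + 452/(⅓ + (1/12)*21) = 205*(1/439) + 452/(⅓ + 7/4) = 205/439 + 452/(25/12) = 205/439 + 452*(12/25) = 205/439 + 5424/25 = 2386261/10975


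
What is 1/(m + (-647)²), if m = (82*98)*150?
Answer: 1/1624009 ≈ 6.1576e-7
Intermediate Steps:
m = 1205400 (m = 8036*150 = 1205400)
1/(m + (-647)²) = 1/(1205400 + (-647)²) = 1/(1205400 + 418609) = 1/1624009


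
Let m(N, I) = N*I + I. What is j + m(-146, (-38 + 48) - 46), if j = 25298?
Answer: 30518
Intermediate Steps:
m(N, I) = I + I*N (m(N, I) = I*N + I = I + I*N)
j + m(-146, (-38 + 48) - 46) = 25298 + ((-38 + 48) - 46)*(1 - 146) = 25298 + (10 - 46)*(-145) = 25298 - 36*(-145) = 25298 + 5220 = 30518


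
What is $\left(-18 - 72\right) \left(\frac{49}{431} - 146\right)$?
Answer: $\frac{5658930}{431} \approx 13130.0$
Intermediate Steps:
$\left(-18 - 72\right) \left(\frac{49}{431} - 146\right) = - 90 \left(49 \cdot \frac{1}{431} - 146\right) = - 90 \left(\frac{49}{431} - 146\right) = \left(-90\right) \left(- \frac{62877}{431}\right) = \frac{5658930}{431}$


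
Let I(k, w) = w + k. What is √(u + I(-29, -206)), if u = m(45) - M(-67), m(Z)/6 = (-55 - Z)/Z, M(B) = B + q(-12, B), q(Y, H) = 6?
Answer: I*√1686/3 ≈ 13.687*I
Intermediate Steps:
M(B) = 6 + B (M(B) = B + 6 = 6 + B)
m(Z) = 6*(-55 - Z)/Z (m(Z) = 6*((-55 - Z)/Z) = 6*(-55 - Z)/Z)
I(k, w) = k + w
u = 143/3 (u = (-6 - 330/45) - (6 - 67) = (-6 - 330*1/45) - 1*(-61) = (-6 - 22/3) + 61 = -40/3 + 61 = 143/3 ≈ 47.667)
√(u + I(-29, -206)) = √(143/3 + (-29 - 206)) = √(143/3 - 235) = √(-562/3) = I*√1686/3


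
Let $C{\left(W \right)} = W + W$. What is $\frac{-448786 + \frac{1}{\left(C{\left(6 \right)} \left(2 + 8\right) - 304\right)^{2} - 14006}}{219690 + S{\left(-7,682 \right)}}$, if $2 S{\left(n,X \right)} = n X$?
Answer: $- \frac{8908402099}{4313464550} \approx -2.0653$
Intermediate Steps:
$S{\left(n,X \right)} = \frac{X n}{2}$ ($S{\left(n,X \right)} = \frac{n X}{2} = \frac{X n}{2}$)
$C{\left(W \right)} = 2 W$
$\frac{-448786 + \frac{1}{\left(C{\left(6 \right)} \left(2 + 8\right) - 304\right)^{2} - 14006}}{219690 + S{\left(-7,682 \right)}} = \frac{-448786 + \frac{1}{\left(2 \cdot 6 \left(2 + 8\right) - 304\right)^{2} - 14006}}{219690 + \frac{1}{2} \cdot 682 \left(-7\right)} = \frac{-448786 + \frac{1}{\left(12 \cdot 10 - 304\right)^{2} - 14006}}{219690 - 2387} = \frac{-448786 + \frac{1}{\left(120 - 304\right)^{2} - 14006}}{217303} = \left(-448786 + \frac{1}{\left(-184\right)^{2} - 14006}\right) \frac{1}{217303} = \left(-448786 + \frac{1}{33856 - 14006}\right) \frac{1}{217303} = \left(-448786 + \frac{1}{19850}\right) \frac{1}{217303} = \left(- \frac{8908402099}{19850}\right) \frac{1}{217303} = - \frac{8908402099}{4313464550}$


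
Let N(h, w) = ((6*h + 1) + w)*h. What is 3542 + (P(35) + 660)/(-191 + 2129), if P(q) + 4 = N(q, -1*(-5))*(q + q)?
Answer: 217478/57 ≈ 3815.4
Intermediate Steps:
N(h, w) = h*(1 + w + 6*h) (N(h, w) = ((1 + 6*h) + w)*h = (1 + w + 6*h)*h = h*(1 + w + 6*h))
P(q) = -4 + 2*q**2*(6 + 6*q) (P(q) = -4 + (q*(1 - 1*(-5) + 6*q))*(q + q) = -4 + (q*(1 + 5 + 6*q))*(2*q) = -4 + (q*(6 + 6*q))*(2*q) = -4 + 2*q**2*(6 + 6*q))
3542 + (P(35) + 660)/(-191 + 2129) = 3542 + ((-4 + 12*35**2*(1 + 35)) + 660)/(-191 + 2129) = 3542 + ((-4 + 12*1225*36) + 660)/1938 = 3542 + ((-4 + 529200) + 660)*(1/1938) = 3542 + (529196 + 660)*(1/1938) = 3542 + 529856*(1/1938) = 3542 + 15584/57 = 217478/57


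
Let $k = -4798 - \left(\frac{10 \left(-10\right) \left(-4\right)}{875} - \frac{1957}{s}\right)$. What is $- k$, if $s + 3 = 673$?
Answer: $\frac{4498213}{938} \approx 4795.5$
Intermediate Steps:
$s = 670$ ($s = -3 + 673 = 670$)
$k = - \frac{4498213}{938}$ ($k = -4798 - \left(\frac{10 \left(-10\right) \left(-4\right)}{875} - \frac{1957}{670}\right) = -4798 - \left(\left(-100\right) \left(-4\right) \frac{1}{875} - \frac{1957}{670}\right) = -4798 - \left(400 \cdot \frac{1}{875} - \frac{1957}{670}\right) = -4798 - \left(\frac{16}{35} - \frac{1957}{670}\right) = -4798 - - \frac{2311}{938} = -4798 + \frac{2311}{938} = - \frac{4498213}{938} \approx -4795.5$)
$- k = \left(-1\right) \left(- \frac{4498213}{938}\right) = \frac{4498213}{938}$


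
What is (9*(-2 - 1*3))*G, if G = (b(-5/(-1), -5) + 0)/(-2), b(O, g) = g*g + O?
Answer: 675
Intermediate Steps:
b(O, g) = O + g**2 (b(O, g) = g**2 + O = O + g**2)
G = -15 (G = ((-5/(-1) + (-5)**2) + 0)/(-2) = ((-5*(-1) + 25) + 0)*(-1/2) = ((5 + 25) + 0)*(-1/2) = (30 + 0)*(-1/2) = 30*(-1/2) = -15)
(9*(-2 - 1*3))*G = (9*(-2 - 1*3))*(-15) = (9*(-2 - 3))*(-15) = (9*(-5))*(-15) = -45*(-15) = 675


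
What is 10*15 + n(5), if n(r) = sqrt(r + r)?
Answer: 150 + sqrt(10) ≈ 153.16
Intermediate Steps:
n(r) = sqrt(2)*sqrt(r) (n(r) = sqrt(2*r) = sqrt(2)*sqrt(r))
10*15 + n(5) = 10*15 + sqrt(2)*sqrt(5) = 150 + sqrt(10)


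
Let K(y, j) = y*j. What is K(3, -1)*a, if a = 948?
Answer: -2844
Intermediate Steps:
K(y, j) = j*y
K(3, -1)*a = -1*3*948 = -3*948 = -2844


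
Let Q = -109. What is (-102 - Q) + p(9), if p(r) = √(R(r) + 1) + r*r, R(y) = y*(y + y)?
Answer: 88 + √163 ≈ 100.77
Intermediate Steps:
R(y) = 2*y² (R(y) = y*(2*y) = 2*y²)
p(r) = r² + √(1 + 2*r²) (p(r) = √(2*r² + 1) + r*r = √(1 + 2*r²) + r² = r² + √(1 + 2*r²))
(-102 - Q) + p(9) = (-102 - 1*(-109)) + (9² + √(1 + 2*9²)) = (-102 + 109) + (81 + √(1 + 2*81)) = 7 + (81 + √(1 + 162)) = 7 + (81 + √163) = 88 + √163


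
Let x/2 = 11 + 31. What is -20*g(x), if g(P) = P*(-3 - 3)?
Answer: 10080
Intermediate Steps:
x = 84 (x = 2*(11 + 31) = 2*42 = 84)
g(P) = -6*P (g(P) = P*(-6) = -6*P)
-20*g(x) = -(-120)*84 = -20*(-504) = 10080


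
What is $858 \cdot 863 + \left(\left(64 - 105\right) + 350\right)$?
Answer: $740763$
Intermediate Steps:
$858 \cdot 863 + \left(\left(64 - 105\right) + 350\right) = 740454 + \left(-41 + 350\right) = 740454 + 309 = 740763$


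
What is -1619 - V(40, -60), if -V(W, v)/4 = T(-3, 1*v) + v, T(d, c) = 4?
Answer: -1843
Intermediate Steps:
V(W, v) = -16 - 4*v (V(W, v) = -4*(4 + v) = -16 - 4*v)
-1619 - V(40, -60) = -1619 - (-16 - 4*(-60)) = -1619 - (-16 + 240) = -1619 - 1*224 = -1619 - 224 = -1843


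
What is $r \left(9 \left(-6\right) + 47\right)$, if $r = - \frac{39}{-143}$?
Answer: $- \frac{21}{11} \approx -1.9091$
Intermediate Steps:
$r = \frac{3}{11}$ ($r = \left(-39\right) \left(- \frac{1}{143}\right) = \frac{3}{11} \approx 0.27273$)
$r \left(9 \left(-6\right) + 47\right) = \frac{3 \left(9 \left(-6\right) + 47\right)}{11} = \frac{3 \left(-54 + 47\right)}{11} = \frac{3}{11} \left(-7\right) = - \frac{21}{11}$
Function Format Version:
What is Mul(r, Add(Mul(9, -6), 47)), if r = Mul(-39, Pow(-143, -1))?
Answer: Rational(-21, 11) ≈ -1.9091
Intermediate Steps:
r = Rational(3, 11) (r = Mul(-39, Rational(-1, 143)) = Rational(3, 11) ≈ 0.27273)
Mul(r, Add(Mul(9, -6), 47)) = Mul(Rational(3, 11), Add(Mul(9, -6), 47)) = Mul(Rational(3, 11), Add(-54, 47)) = Mul(Rational(3, 11), -7) = Rational(-21, 11)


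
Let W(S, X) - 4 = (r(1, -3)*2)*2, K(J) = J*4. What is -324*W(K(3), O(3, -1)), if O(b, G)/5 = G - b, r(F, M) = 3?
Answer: -5184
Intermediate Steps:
O(b, G) = -5*b + 5*G (O(b, G) = 5*(G - b) = -5*b + 5*G)
K(J) = 4*J
W(S, X) = 16 (W(S, X) = 4 + (3*2)*2 = 4 + 6*2 = 4 + 12 = 16)
-324*W(K(3), O(3, -1)) = -324*16 = -5184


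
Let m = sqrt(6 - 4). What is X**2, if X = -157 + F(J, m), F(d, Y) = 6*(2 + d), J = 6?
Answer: 11881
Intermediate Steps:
m = sqrt(2) ≈ 1.4142
F(d, Y) = 12 + 6*d
X = -109 (X = -157 + (12 + 6*6) = -157 + (12 + 36) = -157 + 48 = -109)
X**2 = (-109)**2 = 11881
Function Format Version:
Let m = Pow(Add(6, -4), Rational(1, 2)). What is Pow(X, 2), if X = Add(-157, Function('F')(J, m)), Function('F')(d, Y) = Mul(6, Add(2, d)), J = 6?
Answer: 11881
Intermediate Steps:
m = Pow(2, Rational(1, 2)) ≈ 1.4142
Function('F')(d, Y) = Add(12, Mul(6, d))
X = -109 (X = Add(-157, Add(12, Mul(6, 6))) = Add(-157, Add(12, 36)) = Add(-157, 48) = -109)
Pow(X, 2) = Pow(-109, 2) = 11881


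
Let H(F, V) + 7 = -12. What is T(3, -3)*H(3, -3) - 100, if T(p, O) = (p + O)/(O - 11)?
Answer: -100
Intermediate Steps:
H(F, V) = -19 (H(F, V) = -7 - 12 = -19)
T(p, O) = (O + p)/(-11 + O)
T(3, -3)*H(3, -3) - 100 = ((-3 + 3)/(-11 - 3))*(-19) - 100 = (0/(-14))*(-19) - 100 = -1/14*0*(-19) - 100 = 0*(-19) - 100 = 0 - 100 = -100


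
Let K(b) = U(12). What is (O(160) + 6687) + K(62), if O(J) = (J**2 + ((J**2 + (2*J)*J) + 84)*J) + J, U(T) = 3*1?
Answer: 12333890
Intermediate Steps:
U(T) = 3
K(b) = 3
O(J) = J + J**2 + J*(84 + 3*J**2) (O(J) = (J**2 + ((J**2 + 2*J**2) + 84)*J) + J = (J**2 + (3*J**2 + 84)*J) + J = (J**2 + (84 + 3*J**2)*J) + J = (J**2 + J*(84 + 3*J**2)) + J = J + J**2 + J*(84 + 3*J**2))
(O(160) + 6687) + K(62) = (160*(85 + 160 + 3*160**2) + 6687) + 3 = (160*(85 + 160 + 3*25600) + 6687) + 3 = (160*(85 + 160 + 76800) + 6687) + 3 = (160*77045 + 6687) + 3 = (12327200 + 6687) + 3 = 12333887 + 3 = 12333890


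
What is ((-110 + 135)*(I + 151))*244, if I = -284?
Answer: -811300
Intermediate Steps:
((-110 + 135)*(I + 151))*244 = ((-110 + 135)*(-284 + 151))*244 = (25*(-133))*244 = -3325*244 = -811300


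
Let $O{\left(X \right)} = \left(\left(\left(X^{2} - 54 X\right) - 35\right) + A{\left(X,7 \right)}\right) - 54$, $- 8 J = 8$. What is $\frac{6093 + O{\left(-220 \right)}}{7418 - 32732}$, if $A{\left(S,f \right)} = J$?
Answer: $- \frac{66283}{25314} \approx -2.6184$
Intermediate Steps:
$J = -1$ ($J = \left(- \frac{1}{8}\right) 8 = -1$)
$A{\left(S,f \right)} = -1$
$O{\left(X \right)} = -90 + X^{2} - 54 X$ ($O{\left(X \right)} = \left(\left(\left(X^{2} - 54 X\right) - 35\right) - 1\right) - 54 = \left(\left(-35 + X^{2} - 54 X\right) - 1\right) - 54 = \left(-36 + X^{2} - 54 X\right) - 54 = -90 + X^{2} - 54 X$)
$\frac{6093 + O{\left(-220 \right)}}{7418 - 32732} = \frac{6093 - \left(-11790 - 48400\right)}{7418 - 32732} = \frac{6093 + \left(-90 + 48400 + 11880\right)}{-25314} = \left(6093 + 60190\right) \left(- \frac{1}{25314}\right) = 66283 \left(- \frac{1}{25314}\right) = - \frac{66283}{25314}$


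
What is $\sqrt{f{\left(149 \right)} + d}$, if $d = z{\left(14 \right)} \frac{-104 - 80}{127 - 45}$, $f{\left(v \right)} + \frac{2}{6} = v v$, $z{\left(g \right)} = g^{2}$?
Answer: $\frac{\sqrt{329220078}}{123} \approx 147.52$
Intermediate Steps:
$f{\left(v \right)} = - \frac{1}{3} + v^{2}$ ($f{\left(v \right)} = - \frac{1}{3} + v v = - \frac{1}{3} + v^{2}$)
$d = - \frac{18032}{41}$ ($d = 14^{2} \frac{-104 - 80}{127 - 45} = 196 \left(- \frac{184}{82}\right) = 196 \left(\left(-184\right) \frac{1}{82}\right) = 196 \left(- \frac{92}{41}\right) = - \frac{18032}{41} \approx -439.8$)
$\sqrt{f{\left(149 \right)} + d} = \sqrt{\left(- \frac{1}{3} + 149^{2}\right) - \frac{18032}{41}} = \sqrt{\left(- \frac{1}{3} + 22201\right) - \frac{18032}{41}} = \sqrt{\frac{66602}{3} - \frac{18032}{41}} = \sqrt{\frac{2676586}{123}} = \frac{\sqrt{329220078}}{123}$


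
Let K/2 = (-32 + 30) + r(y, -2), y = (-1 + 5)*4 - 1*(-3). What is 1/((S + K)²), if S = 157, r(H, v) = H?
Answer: 1/36481 ≈ 2.7412e-5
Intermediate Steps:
y = 19 (y = 4*4 + 3 = 16 + 3 = 19)
K = 34 (K = 2*((-32 + 30) + 19) = 2*(-2 + 19) = 2*17 = 34)
1/((S + K)²) = 1/((157 + 34)²) = 1/(191²) = 1/36481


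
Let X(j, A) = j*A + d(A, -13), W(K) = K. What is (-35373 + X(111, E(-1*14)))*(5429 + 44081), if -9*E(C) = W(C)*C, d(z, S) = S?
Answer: -5614929100/3 ≈ -1.8716e+9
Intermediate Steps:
E(C) = -C²/9 (E(C) = -C*C/9 = -C²/9)
X(j, A) = -13 + A*j (X(j, A) = j*A - 13 = A*j - 13 = -13 + A*j)
(-35373 + X(111, E(-1*14)))*(5429 + 44081) = (-35373 + (-13 - (-1*14)²/9*111))*(5429 + 44081) = (-35373 + (-13 - ⅑*(-14)²*111))*49510 = (-35373 + (-13 - ⅑*196*111))*49510 = (-35373 + (-13 - 196/9*111))*49510 = (-35373 + (-13 - 7252/3))*49510 = (-35373 - 7291/3)*49510 = -113410/3*49510 = -5614929100/3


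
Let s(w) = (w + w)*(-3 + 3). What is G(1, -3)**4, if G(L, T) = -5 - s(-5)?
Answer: 625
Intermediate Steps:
s(w) = 0 (s(w) = (2*w)*0 = 0)
G(L, T) = -5 (G(L, T) = -5 - 1*0 = -5 + 0 = -5)
G(1, -3)**4 = (-5)**4 = 625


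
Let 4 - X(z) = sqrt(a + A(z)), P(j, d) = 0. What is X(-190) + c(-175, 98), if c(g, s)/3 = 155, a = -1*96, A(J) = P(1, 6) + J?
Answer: 469 - I*sqrt(286) ≈ 469.0 - 16.912*I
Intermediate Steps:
A(J) = J (A(J) = 0 + J = J)
a = -96
c(g, s) = 465 (c(g, s) = 3*155 = 465)
X(z) = 4 - sqrt(-96 + z)
X(-190) + c(-175, 98) = (4 - sqrt(-96 - 190)) + 465 = (4 - sqrt(-286)) + 465 = (4 - I*sqrt(286)) + 465 = 469 - I*sqrt(286)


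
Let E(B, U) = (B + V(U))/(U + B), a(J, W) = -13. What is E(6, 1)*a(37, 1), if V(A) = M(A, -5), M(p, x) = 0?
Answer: -78/7 ≈ -11.143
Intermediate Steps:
V(A) = 0
E(B, U) = B/(B + U) (E(B, U) = (B + 0)/(U + B) = B/(B + U))
E(6, 1)*a(37, 1) = (6/(6 + 1))*(-13) = (6/7)*(-13) = -78/7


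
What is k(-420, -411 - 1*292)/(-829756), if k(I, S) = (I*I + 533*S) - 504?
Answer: 198803/829756 ≈ 0.23959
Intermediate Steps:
k(I, S) = -504 + I² + 533*S (k(I, S) = (I² + 533*S) - 504 = -504 + I² + 533*S)
k(-420, -411 - 1*292)/(-829756) = (-504 + (-420)² + 533*(-411 - 1*292))/(-829756) = (-504 + 176400 + 533*(-411 - 292))*(-1/829756) = (-504 + 176400 + 533*(-703))*(-1/829756) = (-504 + 176400 - 374699)*(-1/829756) = -198803*(-1/829756) = 198803/829756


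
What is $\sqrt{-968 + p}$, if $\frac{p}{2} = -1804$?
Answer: $4 i \sqrt{286} \approx 67.646 i$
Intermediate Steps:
$p = -3608$ ($p = 2 \left(-1804\right) = -3608$)
$\sqrt{-968 + p} = \sqrt{-968 - 3608} = \sqrt{-4576} = 4 i \sqrt{286}$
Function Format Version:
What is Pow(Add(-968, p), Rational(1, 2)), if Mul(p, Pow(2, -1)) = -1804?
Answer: Mul(4, I, Pow(286, Rational(1, 2))) ≈ Mul(67.646, I)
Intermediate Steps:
p = -3608 (p = Mul(2, -1804) = -3608)
Pow(Add(-968, p), Rational(1, 2)) = Pow(Add(-968, -3608), Rational(1, 2)) = Pow(-4576, Rational(1, 2)) = Mul(4, I, Pow(286, Rational(1, 2)))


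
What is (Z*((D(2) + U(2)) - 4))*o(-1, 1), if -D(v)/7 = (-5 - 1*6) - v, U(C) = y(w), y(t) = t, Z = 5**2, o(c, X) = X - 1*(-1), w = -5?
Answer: 4100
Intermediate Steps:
o(c, X) = 1 + X (o(c, X) = X + 1 = 1 + X)
Z = 25
U(C) = -5
D(v) = 77 + 7*v (D(v) = -7*((-5 - 1*6) - v) = -7*((-5 - 6) - v) = -7*(-11 - v) = 77 + 7*v)
(Z*((D(2) + U(2)) - 4))*o(-1, 1) = (25*(((77 + 7*2) - 5) - 4))*(1 + 1) = (25*(((77 + 14) - 5) - 4))*2 = (25*((91 - 5) - 4))*2 = (25*(86 - 4))*2 = (25*82)*2 = 2050*2 = 4100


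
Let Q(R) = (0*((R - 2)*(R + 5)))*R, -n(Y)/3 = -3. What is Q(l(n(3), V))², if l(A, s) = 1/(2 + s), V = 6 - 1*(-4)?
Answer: 0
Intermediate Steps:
V = 10 (V = 6 + 4 = 10)
n(Y) = 9 (n(Y) = -3*(-3) = 9)
Q(R) = 0 (Q(R) = (0*((-2 + R)*(5 + R)))*R = 0*R = 0)
Q(l(n(3), V))² = 0² = 0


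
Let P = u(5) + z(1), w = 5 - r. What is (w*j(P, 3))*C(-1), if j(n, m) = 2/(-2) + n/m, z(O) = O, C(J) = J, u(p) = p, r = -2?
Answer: -7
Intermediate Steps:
w = 7 (w = 5 - 1*(-2) = 5 + 2 = 7)
P = 6 (P = 5 + 1 = 6)
j(n, m) = -1 + n/m (j(n, m) = 2*(-½) + n/m = -1 + n/m)
(w*j(P, 3))*C(-1) = (7*((6 - 1*3)/3))*(-1) = (7*((6 - 3)/3))*(-1) = (7*((⅓)*3))*(-1) = (7*1)*(-1) = 7*(-1) = -7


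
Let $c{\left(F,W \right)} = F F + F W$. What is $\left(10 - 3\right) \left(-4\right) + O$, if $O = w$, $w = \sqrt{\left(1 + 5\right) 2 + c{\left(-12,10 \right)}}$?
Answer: $-22$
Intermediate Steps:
$c{\left(F,W \right)} = F^{2} + F W$
$w = 6$ ($w = \sqrt{\left(1 + 5\right) 2 - 12 \left(-12 + 10\right)} = \sqrt{6 \cdot 2 - -24} = \sqrt{12 + 24} = \sqrt{36} = 6$)
$O = 6$
$\left(10 - 3\right) \left(-4\right) + O = \left(10 - 3\right) \left(-4\right) + 6 = 7 \left(-4\right) + 6 = -28 + 6 = -22$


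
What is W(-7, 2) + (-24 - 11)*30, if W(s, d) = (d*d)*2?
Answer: -1042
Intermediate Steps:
W(s, d) = 2*d² (W(s, d) = d²*2 = 2*d²)
W(-7, 2) + (-24 - 11)*30 = 2*2² + (-24 - 11)*30 = 2*4 - 35*30 = 8 - 1050 = -1042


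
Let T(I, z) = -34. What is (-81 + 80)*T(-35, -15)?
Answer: 34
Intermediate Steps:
(-81 + 80)*T(-35, -15) = (-81 + 80)*(-34) = -1*(-34) = 34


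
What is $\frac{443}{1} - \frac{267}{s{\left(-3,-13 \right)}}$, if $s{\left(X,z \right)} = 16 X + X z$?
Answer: $\frac{1418}{3} \approx 472.67$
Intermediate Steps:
$\frac{443}{1} - \frac{267}{s{\left(-3,-13 \right)}} = \frac{443}{1} - \frac{267}{\left(-3\right) \left(16 - 13\right)} = 443 \cdot 1 - \frac{267}{\left(-3\right) 3} = 443 - \frac{267}{-9} = 443 - - \frac{89}{3} = 443 + \frac{89}{3} = \frac{1418}{3}$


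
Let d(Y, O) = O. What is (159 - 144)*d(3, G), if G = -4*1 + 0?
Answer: -60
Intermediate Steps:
G = -4 (G = -4 + 0 = -4)
(159 - 144)*d(3, G) = (159 - 144)*(-4) = 15*(-4) = -60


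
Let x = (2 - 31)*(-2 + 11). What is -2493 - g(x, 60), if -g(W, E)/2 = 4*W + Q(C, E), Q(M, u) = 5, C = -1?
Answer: -4571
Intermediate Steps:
x = -261 (x = -29*9 = -261)
g(W, E) = -10 - 8*W (g(W, E) = -2*(4*W + 5) = -2*(5 + 4*W) = -10 - 8*W)
-2493 - g(x, 60) = -2493 - (-10 - 8*(-261)) = -2493 - (-10 + 2088) = -2493 - 1*2078 = -2493 - 2078 = -4571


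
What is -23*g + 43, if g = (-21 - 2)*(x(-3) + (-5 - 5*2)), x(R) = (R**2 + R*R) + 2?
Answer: 2688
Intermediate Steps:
x(R) = 2 + 2*R**2 (x(R) = (R**2 + R**2) + 2 = 2*R**2 + 2 = 2 + 2*R**2)
g = -115 (g = (-21 - 2)*((2 + 2*(-3)**2) + (-5 - 5*2)) = -23*((2 + 2*9) + (-5 - 10)) = -23*((2 + 18) - 15) = -23*(20 - 15) = -23*5 = -115)
-23*g + 43 = -23*(-115) + 43 = 2645 + 43 = 2688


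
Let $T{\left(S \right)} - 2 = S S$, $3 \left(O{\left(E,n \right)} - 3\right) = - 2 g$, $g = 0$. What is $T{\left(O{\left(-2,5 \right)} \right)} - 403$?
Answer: $-392$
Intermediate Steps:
$O{\left(E,n \right)} = 3$ ($O{\left(E,n \right)} = 3 + \frac{\left(-2\right) 0}{3} = 3 + \frac{1}{3} \cdot 0 = 3 + 0 = 3$)
$T{\left(S \right)} = 2 + S^{2}$ ($T{\left(S \right)} = 2 + S S = 2 + S^{2}$)
$T{\left(O{\left(-2,5 \right)} \right)} - 403 = \left(2 + 3^{2}\right) - 403 = \left(2 + 9\right) - 403 = 11 - 403 = -392$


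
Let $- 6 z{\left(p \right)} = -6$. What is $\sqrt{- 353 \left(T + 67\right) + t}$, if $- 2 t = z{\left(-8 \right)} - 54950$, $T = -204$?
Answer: $\frac{\sqrt{303342}}{2} \approx 275.38$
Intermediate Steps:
$z{\left(p \right)} = 1$ ($z{\left(p \right)} = \left(- \frac{1}{6}\right) \left(-6\right) = 1$)
$t = \frac{54949}{2}$ ($t = - \frac{1 - 54950}{2} = \left(- \frac{1}{2}\right) \left(-54949\right) = \frac{54949}{2} \approx 27475.0$)
$\sqrt{- 353 \left(T + 67\right) + t} = \sqrt{- 353 \left(-204 + 67\right) + \frac{54949}{2}} = \sqrt{\left(-353\right) \left(-137\right) + \frac{54949}{2}} = \sqrt{48361 + \frac{54949}{2}} = \sqrt{\frac{151671}{2}} = \frac{\sqrt{303342}}{2}$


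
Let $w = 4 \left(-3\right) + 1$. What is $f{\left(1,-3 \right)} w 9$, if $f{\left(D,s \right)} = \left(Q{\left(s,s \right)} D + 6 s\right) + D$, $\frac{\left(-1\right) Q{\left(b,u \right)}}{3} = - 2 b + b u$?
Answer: $6138$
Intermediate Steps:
$Q{\left(b,u \right)} = 6 b - 3 b u$ ($Q{\left(b,u \right)} = - 3 \left(- 2 b + b u\right) = 6 b - 3 b u$)
$f{\left(D,s \right)} = D + 6 s + 3 D s \left(2 - s\right)$ ($f{\left(D,s \right)} = \left(3 s \left(2 - s\right) D + 6 s\right) + D = \left(3 D s \left(2 - s\right) + 6 s\right) + D = \left(6 s + 3 D s \left(2 - s\right)\right) + D = D + 6 s + 3 D s \left(2 - s\right)$)
$w = -11$ ($w = -12 + 1 = -11$)
$f{\left(1,-3 \right)} w 9 = \left(1 + 6 \left(-3\right) - 3 \left(-3\right) \left(-2 - 3\right)\right) \left(-11\right) 9 = \left(1 - 18 - 3 \left(-3\right) \left(-5\right)\right) \left(-11\right) 9 = \left(1 - 18 - 45\right) \left(-11\right) 9 = \left(-62\right) \left(-11\right) 9 = 682 \cdot 9 = 6138$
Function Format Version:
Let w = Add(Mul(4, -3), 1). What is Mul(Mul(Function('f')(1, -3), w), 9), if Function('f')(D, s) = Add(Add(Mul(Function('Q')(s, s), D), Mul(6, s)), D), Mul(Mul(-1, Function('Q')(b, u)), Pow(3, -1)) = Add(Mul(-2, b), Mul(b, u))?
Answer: 6138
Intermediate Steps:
Function('Q')(b, u) = Add(Mul(6, b), Mul(-3, b, u)) (Function('Q')(b, u) = Mul(-3, Add(Mul(-2, b), Mul(b, u))) = Add(Mul(6, b), Mul(-3, b, u)))
Function('f')(D, s) = Add(D, Mul(6, s), Mul(3, D, s, Add(2, Mul(-1, s)))) (Function('f')(D, s) = Add(Add(Mul(Mul(3, s, Add(2, Mul(-1, s))), D), Mul(6, s)), D) = Add(Add(Mul(3, D, s, Add(2, Mul(-1, s))), Mul(6, s)), D) = Add(Add(Mul(6, s), Mul(3, D, s, Add(2, Mul(-1, s)))), D) = Add(D, Mul(6, s), Mul(3, D, s, Add(2, Mul(-1, s)))))
w = -11 (w = Add(-12, 1) = -11)
Mul(Mul(Function('f')(1, -3), w), 9) = Mul(Mul(Add(1, Mul(6, -3), Mul(-3, 1, -3, Add(-2, -3))), -11), 9) = Mul(Mul(Add(1, -18, Mul(-3, 1, -3, -5)), -11), 9) = Mul(Mul(Add(1, -18, -45), -11), 9) = Mul(Mul(-62, -11), 9) = Mul(682, 9) = 6138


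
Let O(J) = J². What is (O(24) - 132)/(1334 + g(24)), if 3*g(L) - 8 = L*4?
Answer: 666/2053 ≈ 0.32440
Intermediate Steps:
g(L) = 8/3 + 4*L/3 (g(L) = 8/3 + (L*4)/3 = 8/3 + (4*L)/3 = 8/3 + 4*L/3)
(O(24) - 132)/(1334 + g(24)) = (24² - 132)/(1334 + (8/3 + (4/3)*24)) = (576 - 132)/(1334 + (8/3 + 32)) = 444/(1334 + 104/3) = 444/(4106/3) = (3/4106)*444 = 666/2053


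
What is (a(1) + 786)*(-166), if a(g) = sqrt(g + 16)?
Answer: -130476 - 166*sqrt(17) ≈ -1.3116e+5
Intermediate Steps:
a(g) = sqrt(16 + g)
(a(1) + 786)*(-166) = (sqrt(16 + 1) + 786)*(-166) = (sqrt(17) + 786)*(-166) = (786 + sqrt(17))*(-166) = -130476 - 166*sqrt(17)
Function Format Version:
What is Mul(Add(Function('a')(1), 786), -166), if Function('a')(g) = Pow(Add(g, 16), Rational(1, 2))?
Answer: Add(-130476, Mul(-166, Pow(17, Rational(1, 2)))) ≈ -1.3116e+5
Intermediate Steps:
Function('a')(g) = Pow(Add(16, g), Rational(1, 2))
Mul(Add(Function('a')(1), 786), -166) = Mul(Add(Pow(Add(16, 1), Rational(1, 2)), 786), -166) = Mul(Add(Pow(17, Rational(1, 2)), 786), -166) = Mul(Add(786, Pow(17, Rational(1, 2))), -166) = Add(-130476, Mul(-166, Pow(17, Rational(1, 2))))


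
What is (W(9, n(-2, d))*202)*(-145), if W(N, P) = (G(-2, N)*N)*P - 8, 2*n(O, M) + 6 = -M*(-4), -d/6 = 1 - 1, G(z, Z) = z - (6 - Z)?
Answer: 1025150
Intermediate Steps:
G(z, Z) = -6 + Z + z (G(z, Z) = z + (-6 + Z) = -6 + Z + z)
d = 0 (d = -6*(1 - 1) = -6*0 = 0)
n(O, M) = -3 + 2*M (n(O, M) = -3 + (-M*(-4))/2 = -3 + (-(-4)*M)/2 = -3 + (4*M)/2 = -3 + 2*M)
W(N, P) = -8 + N*P*(-8 + N) (W(N, P) = ((-6 + N - 2)*N)*P - 8 = ((-8 + N)*N)*P - 8 = (N*(-8 + N))*P - 8 = N*P*(-8 + N) - 8 = -8 + N*P*(-8 + N))
(W(9, n(-2, d))*202)*(-145) = ((-8 + 9*(-3 + 2*0)*(-8 + 9))*202)*(-145) = ((-8 + 9*(-3 + 0)*1)*202)*(-145) = ((-8 + 9*(-3)*1)*202)*(-145) = ((-8 - 27)*202)*(-145) = -35*202*(-145) = -7070*(-145) = 1025150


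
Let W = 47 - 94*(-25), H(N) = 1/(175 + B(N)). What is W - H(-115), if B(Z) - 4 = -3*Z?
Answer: 1256027/524 ≈ 2397.0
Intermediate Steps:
B(Z) = 4 - 3*Z
H(N) = 1/(179 - 3*N) (H(N) = 1/(175 + (4 - 3*N)) = 1/(179 - 3*N))
W = 2397 (W = 47 + 2350 = 2397)
W - H(-115) = 2397 - (-1)/(-179 + 3*(-115)) = 2397 - (-1)/(-179 - 345) = 2397 - (-1)/(-524) = 2397 - (-1)*(-1)/524 = 2397 - 1*1/524 = 2397 - 1/524 = 1256027/524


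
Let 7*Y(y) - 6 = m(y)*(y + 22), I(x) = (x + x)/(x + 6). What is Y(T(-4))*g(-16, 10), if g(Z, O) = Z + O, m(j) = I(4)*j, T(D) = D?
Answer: 1548/35 ≈ 44.229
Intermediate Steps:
I(x) = 2*x/(6 + x) (I(x) = (2*x)/(6 + x) = 2*x/(6 + x))
m(j) = 4*j/5 (m(j) = (2*4/(6 + 4))*j = (2*4/10)*j = (2*4*(1/10))*j = 4*j/5)
Y(y) = 6/7 + 4*y*(22 + y)/35 (Y(y) = 6/7 + ((4*y/5)*(y + 22))/7 = 6/7 + ((4*y/5)*(22 + y))/7 = 6/7 + (4*y*(22 + y)/5)/7 = 6/7 + 4*y*(22 + y)/35)
g(Z, O) = O + Z
Y(T(-4))*g(-16, 10) = (6/7 + (4/35)*(-4)**2 + (88/35)*(-4))*(10 - 16) = (6/7 + (4/35)*16 - 352/35)*(-6) = (6/7 + 64/35 - 352/35)*(-6) = -258/35*(-6) = 1548/35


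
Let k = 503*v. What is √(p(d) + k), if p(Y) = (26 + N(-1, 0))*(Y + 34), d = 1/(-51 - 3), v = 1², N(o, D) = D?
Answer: 14*√573/9 ≈ 37.236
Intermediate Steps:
v = 1
k = 503 (k = 503*1 = 503)
d = -1/54 (d = 1/(-54) = -1/54 ≈ -0.018519)
p(Y) = 884 + 26*Y (p(Y) = (26 + 0)*(Y + 34) = 26*(34 + Y) = 884 + 26*Y)
√(p(d) + k) = √((884 + 26*(-1/54)) + 503) = √((884 - 13/27) + 503) = √(23855/27 + 503) = √(37436/27) = 14*√573/9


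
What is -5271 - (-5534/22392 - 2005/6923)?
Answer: -408513121147/77509908 ≈ -5270.5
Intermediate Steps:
-5271 - (-5534/22392 - 2005/6923) = -5271 - (-5534*1/22392 - 2005*1/6923) = -5271 - (-2767/11196 - 2005/6923) = -5271 - 1*(-41603921/77509908) = -5271 + 41603921/77509908 = -408513121147/77509908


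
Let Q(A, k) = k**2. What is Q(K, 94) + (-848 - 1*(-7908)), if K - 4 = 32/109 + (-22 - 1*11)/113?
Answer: 15896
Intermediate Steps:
K = 49287/12317 (K = 4 + (32/109 + (-22 - 1*11)/113) = 4 + (32*(1/109) + (-22 - 11)*(1/113)) = 4 + (32/109 - 33*1/113) = 4 + (32/109 - 33/113) = 4 + 19/12317 = 49287/12317 ≈ 4.0015)
Q(K, 94) + (-848 - 1*(-7908)) = 94**2 + (-848 - 1*(-7908)) = 8836 + (-848 + 7908) = 8836 + 7060 = 15896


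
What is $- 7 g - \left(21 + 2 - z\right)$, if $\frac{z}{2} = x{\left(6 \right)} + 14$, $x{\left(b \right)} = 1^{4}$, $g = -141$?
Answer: $994$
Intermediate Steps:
$x{\left(b \right)} = 1$
$z = 30$ ($z = 2 \left(1 + 14\right) = 2 \cdot 15 = 30$)
$- 7 g - \left(21 + 2 - z\right) = \left(-7\right) \left(-141\right) + \left(30 - \left(21 - -2\right)\right) = 987 + \left(30 - \left(21 + 2\right)\right) = 987 + \left(30 - 23\right) = 987 + 7 = 994$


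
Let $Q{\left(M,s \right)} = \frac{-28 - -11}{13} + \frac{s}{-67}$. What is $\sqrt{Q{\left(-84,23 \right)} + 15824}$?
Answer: $\frac{\sqrt{12003482686}}{871} \approx 125.79$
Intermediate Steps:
$Q{\left(M,s \right)} = - \frac{17}{13} - \frac{s}{67}$ ($Q{\left(M,s \right)} = \left(-28 + 11\right) \frac{1}{13} + s \left(- \frac{1}{67}\right) = \left(-17\right) \frac{1}{13} - \frac{s}{67} = - \frac{17}{13} - \frac{s}{67}$)
$\sqrt{Q{\left(-84,23 \right)} + 15824} = \sqrt{\left(- \frac{17}{13} - \frac{23}{67}\right) + 15824} = \sqrt{- \frac{1438}{871} + 15824} = \sqrt{\frac{13781266}{871}} = \frac{\sqrt{12003482686}}{871}$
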